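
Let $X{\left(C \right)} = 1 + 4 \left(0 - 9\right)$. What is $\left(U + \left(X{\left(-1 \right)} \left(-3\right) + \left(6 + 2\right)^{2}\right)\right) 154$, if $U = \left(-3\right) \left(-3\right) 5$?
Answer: $32956$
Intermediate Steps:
$X{\left(C \right)} = -35$ ($X{\left(C \right)} = 1 + 4 \left(0 - 9\right) = 1 + 4 \left(-9\right) = 1 - 36 = -35$)
$U = 45$ ($U = 9 \cdot 5 = 45$)
$\left(U + \left(X{\left(-1 \right)} \left(-3\right) + \left(6 + 2\right)^{2}\right)\right) 154 = \left(45 + \left(\left(-35\right) \left(-3\right) + \left(6 + 2\right)^{2}\right)\right) 154 = \left(45 + \left(105 + 8^{2}\right)\right) 154 = \left(45 + \left(105 + 64\right)\right) 154 = \left(45 + 169\right) 154 = 214 \cdot 154 = 32956$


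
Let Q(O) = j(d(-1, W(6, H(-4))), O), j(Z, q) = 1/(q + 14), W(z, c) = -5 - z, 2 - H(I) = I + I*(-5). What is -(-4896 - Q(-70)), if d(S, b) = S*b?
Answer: 274175/56 ≈ 4896.0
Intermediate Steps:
H(I) = 2 + 4*I (H(I) = 2 - (I + I*(-5)) = 2 - (I - 5*I) = 2 - (-4)*I = 2 + 4*I)
j(Z, q) = 1/(14 + q)
Q(O) = 1/(14 + O)
-(-4896 - Q(-70)) = -(-4896 - 1/(14 - 70)) = -(-4896 - 1/(-56)) = -(-4896 - 1*(-1/56)) = -(-4896 + 1/56) = -1*(-274175/56) = 274175/56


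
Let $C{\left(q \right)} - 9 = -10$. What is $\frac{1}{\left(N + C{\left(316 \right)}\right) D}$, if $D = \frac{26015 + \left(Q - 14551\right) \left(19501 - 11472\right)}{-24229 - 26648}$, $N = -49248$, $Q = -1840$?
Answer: $- \frac{16959}{2160017209892} \approx -7.8513 \cdot 10^{-9}$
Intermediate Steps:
$C{\left(q \right)} = -1$ ($C{\left(q \right)} = 9 - 10 = -1$)
$D = \frac{43859108}{16959}$ ($D = \frac{26015 + \left(-1840 - 14551\right) \left(19501 - 11472\right)}{-24229 - 26648} = \frac{26015 - 131603339}{-50877} = \left(26015 - 131603339\right) \left(- \frac{1}{50877}\right) = \left(-131577324\right) \left(- \frac{1}{50877}\right) = \frac{43859108}{16959} \approx 2586.2$)
$\frac{1}{\left(N + C{\left(316 \right)}\right) D} = \frac{1}{\left(-49248 - 1\right) \frac{43859108}{16959}} = \frac{1}{-49249} \cdot \frac{16959}{43859108} = \left(- \frac{1}{49249}\right) \frac{16959}{43859108} = - \frac{16959}{2160017209892}$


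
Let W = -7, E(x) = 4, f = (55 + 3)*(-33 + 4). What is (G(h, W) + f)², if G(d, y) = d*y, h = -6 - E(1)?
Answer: 2598544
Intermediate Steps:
f = -1682 (f = 58*(-29) = -1682)
h = -10 (h = -6 - 1*4 = -6 - 4 = -10)
(G(h, W) + f)² = (-10*(-7) - 1682)² = (70 - 1682)² = (-1612)² = 2598544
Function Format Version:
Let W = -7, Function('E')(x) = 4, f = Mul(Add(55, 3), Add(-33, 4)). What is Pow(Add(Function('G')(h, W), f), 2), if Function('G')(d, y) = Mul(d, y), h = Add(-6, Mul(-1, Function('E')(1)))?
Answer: 2598544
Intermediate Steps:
f = -1682 (f = Mul(58, -29) = -1682)
h = -10 (h = Add(-6, Mul(-1, 4)) = Add(-6, -4) = -10)
Pow(Add(Function('G')(h, W), f), 2) = Pow(Add(Mul(-10, -7), -1682), 2) = Pow(Add(70, -1682), 2) = Pow(-1612, 2) = 2598544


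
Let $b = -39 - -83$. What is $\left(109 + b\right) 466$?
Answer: $71298$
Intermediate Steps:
$b = 44$ ($b = -39 + 83 = 44$)
$\left(109 + b\right) 466 = \left(109 + 44\right) 466 = 153 \cdot 466 = 71298$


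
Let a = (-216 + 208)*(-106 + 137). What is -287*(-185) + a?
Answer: 52847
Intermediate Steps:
a = -248 (a = -8*31 = -248)
-287*(-185) + a = -287*(-185) - 248 = 53095 - 248 = 52847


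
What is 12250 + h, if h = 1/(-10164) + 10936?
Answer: 235662503/10164 ≈ 23186.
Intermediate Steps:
h = 111153503/10164 (h = -1/10164 + 10936 = 111153503/10164 ≈ 10936.)
12250 + h = 12250 + 111153503/10164 = 235662503/10164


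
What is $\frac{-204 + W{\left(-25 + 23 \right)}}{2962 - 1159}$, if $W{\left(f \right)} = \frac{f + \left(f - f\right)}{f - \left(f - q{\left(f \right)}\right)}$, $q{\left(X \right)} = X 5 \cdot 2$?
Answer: $- \frac{2039}{18030} \approx -0.11309$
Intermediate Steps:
$q{\left(X \right)} = 10 X$ ($q{\left(X \right)} = 5 X 2 = 10 X$)
$W{\left(f \right)} = \frac{1}{10}$ ($W{\left(f \right)} = \frac{f + \left(f - f\right)}{f + \left(10 f - f\right)} = \frac{f + 0}{f + 9 f} = \frac{f}{10 f} = f \frac{1}{10 f} = \frac{1}{10}$)
$\frac{-204 + W{\left(-25 + 23 \right)}}{2962 - 1159} = \frac{-204 + \frac{1}{10}}{2962 - 1159} = - \frac{2039}{10 \cdot 1803} = \left(- \frac{2039}{10}\right) \frac{1}{1803} = - \frac{2039}{18030}$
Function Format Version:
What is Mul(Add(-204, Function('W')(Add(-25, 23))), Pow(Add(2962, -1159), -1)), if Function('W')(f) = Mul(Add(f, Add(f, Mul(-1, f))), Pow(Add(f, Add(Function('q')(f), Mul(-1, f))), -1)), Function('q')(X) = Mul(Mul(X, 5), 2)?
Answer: Rational(-2039, 18030) ≈ -0.11309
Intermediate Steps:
Function('q')(X) = Mul(10, X) (Function('q')(X) = Mul(Mul(5, X), 2) = Mul(10, X))
Function('W')(f) = Rational(1, 10) (Function('W')(f) = Mul(Add(f, Add(f, Mul(-1, f))), Pow(Add(f, Add(Mul(10, f), Mul(-1, f))), -1)) = Mul(Add(f, 0), Pow(Add(f, Mul(9, f)), -1)) = Mul(f, Pow(Mul(10, f), -1)) = Mul(f, Mul(Rational(1, 10), Pow(f, -1))) = Rational(1, 10))
Mul(Add(-204, Function('W')(Add(-25, 23))), Pow(Add(2962, -1159), -1)) = Mul(Add(-204, Rational(1, 10)), Pow(Add(2962, -1159), -1)) = Mul(Rational(-2039, 10), Pow(1803, -1)) = Mul(Rational(-2039, 10), Rational(1, 1803)) = Rational(-2039, 18030)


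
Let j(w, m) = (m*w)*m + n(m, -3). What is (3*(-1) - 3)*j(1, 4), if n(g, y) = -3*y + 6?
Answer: -186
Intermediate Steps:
n(g, y) = 6 - 3*y
j(w, m) = 15 + w*m**2 (j(w, m) = (m*w)*m + (6 - 3*(-3)) = w*m**2 + (6 + 9) = w*m**2 + 15 = 15 + w*m**2)
(3*(-1) - 3)*j(1, 4) = (3*(-1) - 3)*(15 + 1*4**2) = (-3 - 3)*(15 + 1*16) = -6*(15 + 16) = -6*31 = -186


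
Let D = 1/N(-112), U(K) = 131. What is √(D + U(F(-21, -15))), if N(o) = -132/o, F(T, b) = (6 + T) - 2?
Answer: √143583/33 ≈ 11.483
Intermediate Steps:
F(T, b) = 4 + T
D = 28/33 (D = 1/(-132/(-112)) = 1/(-132*(-1/112)) = 1/(33/28) = 28/33 ≈ 0.84848)
√(D + U(F(-21, -15))) = √(28/33 + 131) = √(4351/33) = √143583/33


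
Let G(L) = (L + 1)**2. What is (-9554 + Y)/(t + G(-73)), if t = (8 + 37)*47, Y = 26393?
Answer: 1871/811 ≈ 2.3070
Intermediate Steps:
t = 2115 (t = 45*47 = 2115)
G(L) = (1 + L)**2
(-9554 + Y)/(t + G(-73)) = (-9554 + 26393)/(2115 + (1 - 73)**2) = 16839/(2115 + (-72)**2) = 16839/(2115 + 5184) = 16839/7299 = 16839*(1/7299) = 1871/811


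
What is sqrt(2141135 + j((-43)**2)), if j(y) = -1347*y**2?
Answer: 2*I*sqrt(1150745953) ≈ 67845.0*I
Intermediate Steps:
sqrt(2141135 + j((-43)**2)) = sqrt(2141135 - 1347*((-43)**2)**2) = sqrt(2141135 - 1347*1849**2) = sqrt(2141135 - 1347*3418801) = sqrt(2141135 - 4605124947) = sqrt(-4602983812) = 2*I*sqrt(1150745953)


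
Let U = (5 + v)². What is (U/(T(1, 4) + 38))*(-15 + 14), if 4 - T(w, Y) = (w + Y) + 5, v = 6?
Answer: -121/32 ≈ -3.7813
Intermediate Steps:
T(w, Y) = -1 - Y - w (T(w, Y) = 4 - ((w + Y) + 5) = 4 - ((Y + w) + 5) = 4 - (5 + Y + w) = 4 + (-5 - Y - w) = -1 - Y - w)
U = 121 (U = (5 + 6)² = 11² = 121)
(U/(T(1, 4) + 38))*(-15 + 14) = (121/((-1 - 1*4 - 1*1) + 38))*(-15 + 14) = (121/((-1 - 4 - 1) + 38))*(-1) = (121/(-6 + 38))*(-1) = (121/32)*(-1) = -121/32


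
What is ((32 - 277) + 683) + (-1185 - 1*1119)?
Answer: -1866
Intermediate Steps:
((32 - 277) + 683) + (-1185 - 1*1119) = (-245 + 683) + (-1185 - 1119) = 438 - 2304 = -1866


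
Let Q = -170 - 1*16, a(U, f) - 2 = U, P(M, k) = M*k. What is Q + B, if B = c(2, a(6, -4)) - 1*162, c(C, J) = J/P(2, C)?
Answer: -346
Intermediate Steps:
a(U, f) = 2 + U
c(C, J) = J/(2*C) (c(C, J) = J/((2*C)) = J*(1/(2*C)) = J/(2*C))
Q = -186 (Q = -170 - 16 = -186)
B = -160 (B = (½)*(2 + 6)/2 - 1*162 = (½)*8*(½) - 162 = 2 - 162 = -160)
Q + B = -186 - 160 = -346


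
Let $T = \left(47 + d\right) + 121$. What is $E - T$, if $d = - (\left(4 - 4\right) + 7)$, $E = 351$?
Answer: $190$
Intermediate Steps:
$d = -7$ ($d = - (0 + 7) = \left(-1\right) 7 = -7$)
$T = 161$ ($T = \left(47 - 7\right) + 121 = 40 + 121 = 161$)
$E - T = 351 - 161 = 190$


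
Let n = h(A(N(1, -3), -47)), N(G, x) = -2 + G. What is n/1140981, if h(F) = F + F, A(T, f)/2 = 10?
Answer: 40/1140981 ≈ 3.5058e-5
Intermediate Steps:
A(T, f) = 20 (A(T, f) = 2*10 = 20)
h(F) = 2*F
n = 40 (n = 2*20 = 40)
n/1140981 = 40/1140981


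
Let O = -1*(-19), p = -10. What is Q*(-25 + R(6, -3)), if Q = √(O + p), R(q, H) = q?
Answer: -57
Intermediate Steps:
O = 19
Q = 3 (Q = √(19 - 10) = √9 = 3)
Q*(-25 + R(6, -3)) = 3*(-25 + 6) = 3*(-19) = -57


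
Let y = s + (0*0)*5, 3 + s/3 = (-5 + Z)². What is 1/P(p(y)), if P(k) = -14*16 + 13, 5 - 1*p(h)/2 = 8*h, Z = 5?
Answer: -1/211 ≈ -0.0047393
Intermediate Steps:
s = -9 (s = -9 + 3*(-5 + 5)² = -9 + 3*0² = -9 + 3*0 = -9 + 0 = -9)
y = -9 (y = -9 + (0*0)*5 = -9 + 0*5 = -9 + 0 = -9)
p(h) = 10 - 16*h
P(k) = -211 (P(k) = -224 + 13 = -211)
1/P(p(y)) = 1/(-211) = -1/211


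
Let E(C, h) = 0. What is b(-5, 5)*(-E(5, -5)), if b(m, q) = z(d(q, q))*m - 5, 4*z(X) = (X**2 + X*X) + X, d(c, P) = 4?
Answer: 0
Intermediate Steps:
z(X) = X**2/2 + X/4 (z(X) = ((X**2 + X*X) + X)/4 = ((X**2 + X**2) + X)/4 = (2*X**2 + X)/4 = (X + 2*X**2)/4 = X**2/2 + X/4)
b(m, q) = -5 + 9*m (b(m, q) = ((1/4)*4*(1 + 2*4))*m - 5 = ((1/4)*4*(1 + 8))*m - 5 = ((1/4)*4*9)*m - 5 = 9*m - 5 = -5 + 9*m)
b(-5, 5)*(-E(5, -5)) = (-5 + 9*(-5))*(-1*0) = (-5 - 45)*0 = -50*0 = 0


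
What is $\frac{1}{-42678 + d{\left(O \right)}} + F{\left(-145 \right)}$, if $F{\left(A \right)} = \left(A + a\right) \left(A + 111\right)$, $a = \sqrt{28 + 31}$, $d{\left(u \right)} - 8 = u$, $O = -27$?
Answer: $\frac{210496209}{42697} - 34 \sqrt{59} \approx 4668.8$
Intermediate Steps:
$d{\left(u \right)} = 8 + u$
$a = \sqrt{59} \approx 7.6811$
$F{\left(A \right)} = \left(111 + A\right) \left(A + \sqrt{59}\right)$ ($F{\left(A \right)} = \left(A + \sqrt{59}\right) \left(A + 111\right) = \left(A + \sqrt{59}\right) \left(111 + A\right) = \left(111 + A\right) \left(A + \sqrt{59}\right)$)
$\frac{1}{-42678 + d{\left(O \right)}} + F{\left(-145 \right)} = \frac{1}{-42678 + \left(8 - 27\right)} + \left(\left(-145\right)^{2} + 111 \left(-145\right) + 111 \sqrt{59} - 145 \sqrt{59}\right) = \frac{1}{-42678 - 19} + \left(21025 - 16095 + 111 \sqrt{59} - 145 \sqrt{59}\right) = \frac{1}{-42697} + \left(4930 - 34 \sqrt{59}\right) = - \frac{1}{42697} + \left(4930 - 34 \sqrt{59}\right) = \frac{210496209}{42697} - 34 \sqrt{59}$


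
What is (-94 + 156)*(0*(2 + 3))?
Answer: 0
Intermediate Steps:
(-94 + 156)*(0*(2 + 3)) = 62*(0*5) = 62*0 = 0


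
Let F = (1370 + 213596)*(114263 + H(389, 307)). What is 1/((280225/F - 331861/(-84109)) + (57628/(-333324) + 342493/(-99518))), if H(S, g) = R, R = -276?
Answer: 4272831929134071051319881/1415207972895433286302811 ≈ 3.0192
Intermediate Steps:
H(S, g) = -276
F = 24503329442 (F = (1370 + 213596)*(114263 - 276) = 214966*113987 = 24503329442)
1/((280225/F - 331861/(-84109)) + (57628/(-333324) + 342493/(-99518))) = 1/((280225/24503329442 - 331861/(-84109)) + (57628/(-333324) + 342493/(-99518))) = 1/((280225*(1/24503329442) - 331861*(-1/84109)) + (57628*(-1/333324) + 342493*(-1/99518))) = 1/((280225/24503329442 + 331861/84109) + (-14407/83331 - 342493/99518)) = 1/(8131722981396087/2060950536037178 - 29974040009/8292934458) = 1/(1415207972895433286302811/4272831929134071051319881) = 4272831929134071051319881/1415207972895433286302811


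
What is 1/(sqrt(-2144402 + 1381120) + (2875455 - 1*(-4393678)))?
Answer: 7269133/52840295334971 - I*sqrt(763282)/52840295334971 ≈ 1.3757e-7 - 1.6534e-11*I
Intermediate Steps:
1/(sqrt(-2144402 + 1381120) + (2875455 - 1*(-4393678))) = 1/(sqrt(-763282) + (2875455 + 4393678)) = 1/(I*sqrt(763282) + 7269133) = 1/(7269133 + I*sqrt(763282))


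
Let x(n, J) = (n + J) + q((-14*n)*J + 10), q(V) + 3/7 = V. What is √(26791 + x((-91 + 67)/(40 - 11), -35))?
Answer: 3*√120693041/203 ≈ 162.36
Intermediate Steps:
q(V) = -3/7 + V
x(n, J) = 67/7 + J + n - 14*J*n (x(n, J) = (n + J) + (-3/7 + ((-14*n)*J + 10)) = (J + n) + (-3/7 + (-14*J*n + 10)) = (J + n) + (-3/7 + (10 - 14*J*n)) = (J + n) + (67/7 - 14*J*n) = 67/7 + J + n - 14*J*n)
√(26791 + x((-91 + 67)/(40 - 11), -35)) = √(26791 + (67/7 - 35 + (-91 + 67)/(40 - 11) - 14*(-35)*(-91 + 67)/(40 - 11))) = √(26791 + (67/7 - 35 - 24/29 - 14*(-35)*(-24/29))) = √(26791 + (67/7 - 35 - 24/29 - 11760/29)) = √(26791 - 87650/203) = √(5350923/203) = 3*√120693041/203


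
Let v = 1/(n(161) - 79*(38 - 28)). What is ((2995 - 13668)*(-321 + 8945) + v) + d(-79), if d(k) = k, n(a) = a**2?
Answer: -2313158543060/25131 ≈ -9.2044e+7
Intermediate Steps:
v = 1/25131 (v = 1/(161**2 - 79*(38 - 28)) = 1/(25921 - 79*10) = 1/(25921 - 790) = 1/25131 ≈ 3.9792e-5)
((2995 - 13668)*(-321 + 8945) + v) + d(-79) = ((2995 - 13668)*(-321 + 8945) + 1/25131) - 79 = (-10673*8624 + 1/25131) - 79 = (-92043952 + 1/25131) - 79 = -2313156557711/25131 - 79 = -2313158543060/25131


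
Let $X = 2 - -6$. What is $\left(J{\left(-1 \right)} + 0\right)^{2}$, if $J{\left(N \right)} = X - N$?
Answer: $81$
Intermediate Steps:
$X = 8$ ($X = 2 + 6 = 8$)
$J{\left(N \right)} = 8 - N$
$\left(J{\left(-1 \right)} + 0\right)^{2} = \left(\left(8 - -1\right) + 0\right)^{2} = \left(\left(8 + 1\right) + 0\right)^{2} = \left(9 + 0\right)^{2} = 9^{2} = 81$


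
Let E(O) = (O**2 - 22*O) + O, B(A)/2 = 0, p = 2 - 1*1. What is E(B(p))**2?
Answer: 0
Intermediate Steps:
p = 1 (p = 2 - 1 = 1)
B(A) = 0 (B(A) = 2*0 = 0)
E(O) = O**2 - 21*O
E(B(p))**2 = (0*(-21 + 0))**2 = (0*(-21))**2 = 0**2 = 0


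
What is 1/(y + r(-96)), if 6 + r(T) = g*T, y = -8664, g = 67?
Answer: -1/15102 ≈ -6.6216e-5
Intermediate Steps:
r(T) = -6 + 67*T
1/(y + r(-96)) = 1/(-8664 + (-6 + 67*(-96))) = 1/(-8664 + (-6 - 6432)) = 1/(-8664 - 6438) = 1/(-15102) = -1/15102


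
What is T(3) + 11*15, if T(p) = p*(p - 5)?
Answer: 159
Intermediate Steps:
T(p) = p*(-5 + p)
T(3) + 11*15 = 3*(-5 + 3) + 11*15 = 3*(-2) + 165 = -6 + 165 = 159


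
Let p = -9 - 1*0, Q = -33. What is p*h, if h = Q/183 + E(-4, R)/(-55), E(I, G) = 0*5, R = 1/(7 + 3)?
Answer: 99/61 ≈ 1.6230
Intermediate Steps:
R = ⅒ (R = 1/10 = ⅒ ≈ 0.10000)
E(I, G) = 0
p = -9 (p = -9 + 0 = -9)
h = -11/61 (h = -33/183 + 0/(-55) = -33*1/183 + 0*(-1/55) = -11/61 + 0 = -11/61 ≈ -0.18033)
p*h = -9*(-11/61) = 99/61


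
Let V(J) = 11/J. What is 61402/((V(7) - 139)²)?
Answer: 1504349/462722 ≈ 3.2511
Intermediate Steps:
61402/((V(7) - 139)²) = 61402/((11/7 - 139)²) = 61402/((-962/7)²) = 61402/(925444/49) = 61402*(49/925444) = 1504349/462722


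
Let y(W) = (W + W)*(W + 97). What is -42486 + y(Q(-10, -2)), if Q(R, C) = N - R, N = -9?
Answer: -42290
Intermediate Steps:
Q(R, C) = -9 - R
y(W) = 2*W*(97 + W) (y(W) = (2*W)*(97 + W) = 2*W*(97 + W))
-42486 + y(Q(-10, -2)) = -42486 + 2*(-9 - 1*(-10))*(97 + (-9 - 1*(-10))) = -42486 + 2*(-9 + 10)*(97 + (-9 + 10)) = -42486 + 2*1*(97 + 1) = -42486 + 2*1*98 = -42486 + 196 = -42290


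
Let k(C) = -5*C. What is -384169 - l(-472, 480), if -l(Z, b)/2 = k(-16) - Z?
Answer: -383065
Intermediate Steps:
l(Z, b) = -160 + 2*Z (l(Z, b) = -2*(-5*(-16) - Z) = -2*(80 - Z) = -160 + 2*Z)
-384169 - l(-472, 480) = -384169 - (-160 + 2*(-472)) = -384169 - (-160 - 944) = -384169 - 1*(-1104) = -384169 + 1104 = -383065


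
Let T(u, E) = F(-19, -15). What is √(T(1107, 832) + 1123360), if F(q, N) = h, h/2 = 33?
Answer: √1123426 ≈ 1059.9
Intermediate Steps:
h = 66 (h = 2*33 = 66)
F(q, N) = 66
T(u, E) = 66
√(T(1107, 832) + 1123360) = √(66 + 1123360) = √1123426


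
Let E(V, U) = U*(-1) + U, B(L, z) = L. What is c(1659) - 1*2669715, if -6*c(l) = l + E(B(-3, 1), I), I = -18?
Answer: -5339983/2 ≈ -2.6700e+6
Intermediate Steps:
E(V, U) = 0 (E(V, U) = -U + U = 0)
c(l) = -l/6 (c(l) = -(l + 0)/6 = -l/6)
c(1659) - 1*2669715 = -⅙*1659 - 1*2669715 = -553/2 - 2669715 = -5339983/2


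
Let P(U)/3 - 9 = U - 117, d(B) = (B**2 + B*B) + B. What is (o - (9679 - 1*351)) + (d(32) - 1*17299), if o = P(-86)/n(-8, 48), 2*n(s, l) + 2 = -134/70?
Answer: -3322199/137 ≈ -24250.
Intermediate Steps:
d(B) = B + 2*B**2 (d(B) = (B**2 + B**2) + B = 2*B**2 + B = B + 2*B**2)
P(U) = -324 + 3*U (P(U) = 27 + 3*(U - 117) = 27 + 3*(-117 + U) = 27 + (-351 + 3*U) = -324 + 3*U)
n(s, l) = -137/70 (n(s, l) = -1 + (-134/70)/2 = -1 + (-134*1/70)/2 = -1 + (1/2)*(-67/35) = -1 - 67/70 = -137/70)
o = 40740/137 (o = (-324 + 3*(-86))/(-137/70) = (-324 - 258)*(-70/137) = -582*(-70/137) = 40740/137 ≈ 297.37)
(o - (9679 - 1*351)) + (d(32) - 1*17299) = (40740/137 - (9679 - 1*351)) + (32*(1 + 2*32) - 1*17299) = (40740/137 - (9679 - 351)) + (32*(1 + 64) - 17299) = (40740/137 - 1*9328) + (32*65 - 17299) = (40740/137 - 9328) + (2080 - 17299) = -1237196/137 - 15219 = -3322199/137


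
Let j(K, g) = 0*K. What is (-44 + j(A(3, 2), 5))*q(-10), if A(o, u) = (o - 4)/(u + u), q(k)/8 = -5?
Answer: 1760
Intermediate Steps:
q(k) = -40 (q(k) = 8*(-5) = -40)
A(o, u) = (-4 + o)/(2*u) (A(o, u) = (-4 + o)/((2*u)) = (-4 + o)*(1/(2*u)) = (-4 + o)/(2*u))
j(K, g) = 0
(-44 + j(A(3, 2), 5))*q(-10) = (-44 + 0)*(-40) = -44*(-40) = 1760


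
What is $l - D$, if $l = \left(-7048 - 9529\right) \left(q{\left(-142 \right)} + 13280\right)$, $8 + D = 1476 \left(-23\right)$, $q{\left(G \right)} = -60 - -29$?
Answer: $-219594717$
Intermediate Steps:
$q{\left(G \right)} = -31$ ($q{\left(G \right)} = -60 + 29 = -31$)
$D = -33956$ ($D = -8 + 1476 \left(-23\right) = -8 - 33948 = -33956$)
$l = -219628673$ ($l = \left(-7048 - 9529\right) \left(-31 + 13280\right) = \left(-16577\right) 13249 = -219628673$)
$l - D = -219628673 - -33956 = -219628673 + 33956 = -219594717$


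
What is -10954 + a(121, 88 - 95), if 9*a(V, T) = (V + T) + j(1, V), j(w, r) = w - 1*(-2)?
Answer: -10941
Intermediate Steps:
j(w, r) = 2 + w (j(w, r) = w + 2 = 2 + w)
a(V, T) = 1/3 + T/9 + V/9 (a(V, T) = ((V + T) + (2 + 1))/9 = ((T + V) + 3)/9 = (3 + T + V)/9 = 1/3 + T/9 + V/9)
-10954 + a(121, 88 - 95) = -10954 + (1/3 + (88 - 95)/9 + (1/9)*121) = -10954 + (1/3 + (1/9)*(-7) + 121/9) = -10954 + (1/3 - 7/9 + 121/9) = -10954 + 13 = -10941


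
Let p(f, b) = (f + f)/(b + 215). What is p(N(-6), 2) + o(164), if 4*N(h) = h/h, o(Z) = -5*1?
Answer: -2169/434 ≈ -4.9977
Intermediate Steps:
o(Z) = -5
N(h) = 1/4 (N(h) = (h/h)/4 = (1/4)*1 = 1/4)
p(f, b) = 2*f/(215 + b) (p(f, b) = (2*f)/(215 + b) = 2*f/(215 + b))
p(N(-6), 2) + o(164) = 2*(1/4)/(215 + 2) - 5 = 2*(1/4)/217 - 5 = 2*(1/4)*(1/217) - 5 = 1/434 - 5 = -2169/434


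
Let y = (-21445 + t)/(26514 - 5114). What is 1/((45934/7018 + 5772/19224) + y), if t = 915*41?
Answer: 6014917260/45691439773 ≈ 0.13164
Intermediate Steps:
t = 37515
y = 1607/2140 (y = (-21445 + 37515)/(26514 - 5114) = 16070/21400 = 16070*(1/21400) = 1607/2140 ≈ 0.75093)
1/((45934/7018 + 5772/19224) + y) = 1/((45934/7018 + 5772/19224) + 1607/2140) = 1/((45934*(1/7018) + 5772*(1/19224)) + 1607/2140) = 1/((22967/3509 + 481/1602) + 1607/2140) = 1/(38480963/5621418 + 1607/2140) = 1/(45691439773/6014917260) = 6014917260/45691439773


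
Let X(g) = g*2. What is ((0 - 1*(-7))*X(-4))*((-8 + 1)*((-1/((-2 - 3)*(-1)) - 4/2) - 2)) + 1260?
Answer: -1932/5 ≈ -386.40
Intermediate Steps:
X(g) = 2*g
((0 - 1*(-7))*X(-4))*((-8 + 1)*((-1/((-2 - 3)*(-1)) - 4/2) - 2)) + 1260 = ((0 - 1*(-7))*(2*(-4)))*((-8 + 1)*((-1/((-2 - 3)*(-1)) - 4/2) - 2)) + 1260 = ((0 + 7)*(-8))*(-7*((-1/((-5*(-1))) - 4*½) - 2)) + 1260 = (7*(-8))*(-7*((-1/5 - 2) - 2)) + 1260 = -(-392)*((-1*⅕ - 2) - 2) + 1260 = -(-392)*((-⅕ - 2) - 2) + 1260 = -(-392)*(-11/5 - 2) + 1260 = -(-392)*(-21)/5 + 1260 = -56*147/5 + 1260 = -8232/5 + 1260 = -1932/5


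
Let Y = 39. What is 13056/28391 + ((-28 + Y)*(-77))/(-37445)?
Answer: 512929097/1063100995 ≈ 0.48248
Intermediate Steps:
13056/28391 + ((-28 + Y)*(-77))/(-37445) = 13056/28391 + ((-28 + 39)*(-77))/(-37445) = 13056*(1/28391) + (11*(-77))*(-1/37445) = 13056/28391 - 847*(-1/37445) = 13056/28391 + 847/37445 = 512929097/1063100995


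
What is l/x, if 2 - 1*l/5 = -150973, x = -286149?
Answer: -251625/95383 ≈ -2.6381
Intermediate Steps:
l = 754875 (l = 10 - 5*(-150973) = 10 + 754865 = 754875)
l/x = 754875/(-286149) = 754875*(-1/286149) = -251625/95383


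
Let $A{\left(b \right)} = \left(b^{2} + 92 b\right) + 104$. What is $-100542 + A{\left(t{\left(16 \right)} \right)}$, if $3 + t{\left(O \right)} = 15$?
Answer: $-99190$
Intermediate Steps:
$t{\left(O \right)} = 12$ ($t{\left(O \right)} = -3 + 15 = 12$)
$A{\left(b \right)} = 104 + b^{2} + 92 b$
$-100542 + A{\left(t{\left(16 \right)} \right)} = -100542 + \left(104 + 12^{2} + 92 \cdot 12\right) = -100542 + \left(104 + 144 + 1104\right) = -100542 + 1352 = -99190$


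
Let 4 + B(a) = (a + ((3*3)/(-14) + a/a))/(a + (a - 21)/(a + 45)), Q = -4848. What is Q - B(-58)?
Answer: -15262097/3150 ≈ -4845.1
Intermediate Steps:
B(a) = -4 + (5/14 + a)/(a + (-21 + a)/(45 + a)) (B(a) = -4 + (a + ((3*3)/(-14) + a/a))/(a + (a - 21)/(a + 45)) = -4 + (a + (9*(-1/14) + 1))/(a + (-21 + a)/(45 + a)) = -4 + (a + (-9/14 + 1))/(a + (-21 + a)/(45 + a)) = -4 + (a + 5/14)/(a + (-21 + a)/(45 + a)) = -4 + (5/14 + a)/(a + (-21 + a)/(45 + a)))
Q - B(-58) = -4848 - 3*(467 - 647*(-58) - 14*(-58)**2)/(14*(-21 + (-58)**2 + 46*(-58))) = -4848 - 3*(467 + 37526 - 14*3364)/(14*(-21 + 3364 - 2668)) = -4848 - 3*(467 + 37526 - 47096)/(14*675) = -4848 - 3*(-9103)/(14*675) = -4848 - 1*(-9103/3150) = -4848 + 9103/3150 = -15262097/3150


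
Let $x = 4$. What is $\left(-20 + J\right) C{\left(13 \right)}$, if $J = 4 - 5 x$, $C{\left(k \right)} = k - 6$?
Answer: $-252$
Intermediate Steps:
$C{\left(k \right)} = -6 + k$
$J = -16$ ($J = 4 - 20 = -16$)
$\left(-20 + J\right) C{\left(13 \right)} = \left(-20 - 16\right) \left(-6 + 13\right) = \left(-36\right) 7 = -252$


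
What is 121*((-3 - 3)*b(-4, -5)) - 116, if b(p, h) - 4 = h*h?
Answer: -21170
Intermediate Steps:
b(p, h) = 4 + h² (b(p, h) = 4 + h*h = 4 + h²)
121*((-3 - 3)*b(-4, -5)) - 116 = 121*((-3 - 3)*(4 + (-5)²)) - 116 = 121*(-6*(4 + 25)) - 116 = 121*(-6*29) - 116 = 121*(-174) - 116 = -21054 - 116 = -21170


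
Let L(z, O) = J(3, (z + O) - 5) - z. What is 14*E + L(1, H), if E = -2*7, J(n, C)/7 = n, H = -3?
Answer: -176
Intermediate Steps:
J(n, C) = 7*n
E = -14
L(z, O) = 21 - z (L(z, O) = 7*3 - z = 21 - z)
14*E + L(1, H) = 14*(-14) + (21 - 1*1) = -196 + (21 - 1) = -196 + 20 = -176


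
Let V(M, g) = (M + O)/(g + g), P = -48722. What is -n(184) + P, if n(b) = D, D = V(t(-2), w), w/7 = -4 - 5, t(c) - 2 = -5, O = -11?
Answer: -438499/9 ≈ -48722.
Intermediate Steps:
t(c) = -3 (t(c) = 2 - 5 = -3)
w = -63 (w = 7*(-4 - 5) = 7*(-9) = -63)
V(M, g) = (-11 + M)/(2*g) (V(M, g) = (M - 11)/(g + g) = (-11 + M)/((2*g)) = (-11 + M)*(1/(2*g)) = (-11 + M)/(2*g))
D = ⅑ (D = (½)*(-11 - 3)/(-63) = (½)*(-1/63)*(-14) = ⅑ ≈ 0.11111)
n(b) = ⅑
-n(184) + P = -1*⅑ - 48722 = -⅑ - 48722 = -438499/9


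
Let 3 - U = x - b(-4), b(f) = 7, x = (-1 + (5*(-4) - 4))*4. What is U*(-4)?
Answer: -440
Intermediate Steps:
x = -100 (x = (-1 + (-20 - 4))*4 = (-1 - 24)*4 = -25*4 = -100)
U = 110 (U = 3 - (-100 - 1*7) = 3 - (-100 - 7) = 3 - 1*(-107) = 3 + 107 = 110)
U*(-4) = 110*(-4) = -440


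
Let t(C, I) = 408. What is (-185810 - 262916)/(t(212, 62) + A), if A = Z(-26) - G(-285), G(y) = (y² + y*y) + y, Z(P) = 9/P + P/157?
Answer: 1831699532/660294163 ≈ 2.7741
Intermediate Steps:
Z(P) = 9/P + P/157 (Z(P) = 9/P + P*(1/157) = 9/P + P/157)
G(y) = y + 2*y² (G(y) = (y² + y²) + y = 2*y² + y = y + 2*y²)
A = -661959619/4082 (A = (9/(-26) + (1/157)*(-26)) - (-285)*(1 + 2*(-285)) = (9*(-1/26) - 26/157) - (-285)*(1 - 570) = (-9/26 - 26/157) - (-285)*(-569) = -2089/4082 - 1*162165 = -2089/4082 - 162165 = -661959619/4082 ≈ -1.6217e+5)
(-185810 - 262916)/(t(212, 62) + A) = (-185810 - 262916)/(408 - 661959619/4082) = -448726/(-660294163/4082) = -448726*(-4082/660294163) = 1831699532/660294163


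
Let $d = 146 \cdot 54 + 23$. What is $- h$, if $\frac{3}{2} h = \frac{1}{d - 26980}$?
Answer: $\frac{2}{57219} \approx 3.4953 \cdot 10^{-5}$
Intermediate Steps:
$d = 7907$ ($d = 7884 + 23 = 7907$)
$h = - \frac{2}{57219}$ ($h = \frac{2}{3 \left(7907 - 26980\right)} = \frac{2}{3 \left(-19073\right)} = \frac{2}{3} \left(- \frac{1}{19073}\right) = - \frac{2}{57219} \approx -3.4953 \cdot 10^{-5}$)
$- h = \left(-1\right) \left(- \frac{2}{57219}\right) = \frac{2}{57219}$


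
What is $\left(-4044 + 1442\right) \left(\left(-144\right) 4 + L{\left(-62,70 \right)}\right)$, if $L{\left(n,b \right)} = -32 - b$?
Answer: $1764156$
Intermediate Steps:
$\left(-4044 + 1442\right) \left(\left(-144\right) 4 + L{\left(-62,70 \right)}\right) = \left(-4044 + 1442\right) \left(\left(-144\right) 4 - 102\right) = - 2602 \left(-576 - 102\right) = \left(-2602\right) \left(-678\right) = 1764156$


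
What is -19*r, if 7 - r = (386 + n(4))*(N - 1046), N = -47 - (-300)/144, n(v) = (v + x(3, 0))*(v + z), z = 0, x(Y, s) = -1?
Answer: -49497869/6 ≈ -8.2496e+6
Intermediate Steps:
n(v) = v*(-1 + v) (n(v) = (v - 1)*(v + 0) = (-1 + v)*v = v*(-1 + v))
N = -539/12 (N = -47 - (-300)/144 = -47 - 1*(-25/12) = -47 + 25/12 = -539/12 ≈ -44.917)
r = 2605151/6 (r = 7 - (386 + 4*(-1 + 4))*(-539/12 - 1046) = 7 - (386 + 4*3)*(-13091)/12 = 7 - (386 + 12)*(-13091)/12 = 7 - 398*(-13091)/12 = 7 - 1*(-2605109/6) = 7 + 2605109/6 = 2605151/6 ≈ 4.3419e+5)
-19*r = -19*2605151/6 = -49497869/6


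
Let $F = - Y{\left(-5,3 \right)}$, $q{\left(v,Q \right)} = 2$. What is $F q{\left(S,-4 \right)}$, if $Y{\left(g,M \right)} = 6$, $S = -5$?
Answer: $-12$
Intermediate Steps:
$F = -6$ ($F = \left(-1\right) 6 = -6$)
$F q{\left(S,-4 \right)} = \left(-6\right) 2 = -12$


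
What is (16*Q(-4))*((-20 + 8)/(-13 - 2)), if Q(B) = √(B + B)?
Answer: 128*I*√2/5 ≈ 36.204*I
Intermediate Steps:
Q(B) = √2*√B (Q(B) = √(2*B) = √2*√B)
(16*Q(-4))*((-20 + 8)/(-13 - 2)) = (16*(√2*√(-4)))*((-20 + 8)/(-13 - 2)) = (16*(√2*(2*I)))*(-12/(-15)) = (16*(2*I*√2))*(-12*(-1/15)) = (32*I*√2)*(⅘) = 128*I*√2/5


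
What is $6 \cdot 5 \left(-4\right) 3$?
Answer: $-360$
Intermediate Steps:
$6 \cdot 5 \left(-4\right) 3 = 6 \left(-20\right) 3 = \left(-120\right) 3 = -360$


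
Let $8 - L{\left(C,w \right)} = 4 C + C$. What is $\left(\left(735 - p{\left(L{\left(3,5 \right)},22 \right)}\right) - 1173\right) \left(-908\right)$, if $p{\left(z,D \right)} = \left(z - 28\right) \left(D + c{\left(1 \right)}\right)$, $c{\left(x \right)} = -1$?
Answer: $-269676$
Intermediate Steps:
$L{\left(C,w \right)} = 8 - 5 C$ ($L{\left(C,w \right)} = 8 - \left(4 C + C\right) = 8 - 5 C$)
$p{\left(z,D \right)} = \left(-1 + D\right) \left(-28 + z\right)$ ($p{\left(z,D \right)} = \left(z - 28\right) \left(D - 1\right) = \left(-28 + z\right) \left(-1 + D\right) = \left(-1 + D\right) \left(-28 + z\right)$)
$\left(\left(735 - p{\left(L{\left(3,5 \right)},22 \right)}\right) - 1173\right) \left(-908\right) = \left(\left(735 - \left(28 - \left(8 - 15\right) - 616 + 22 \left(8 - 15\right)\right)\right) - 1173\right) \left(-908\right) = \left(\left(735 - \left(28 - -7 - 616 + 22 \left(-7\right)\right)\right) - 1173\right) \left(-908\right) = \left(\left(735 - \left(28 + 7 - 616 - 154\right)\right) - 1173\right) \left(-908\right) = \left(\left(735 - -735\right) - 1173\right) \left(-908\right) = \left(\left(735 + 735\right) - 1173\right) \left(-908\right) = \left(1470 - 1173\right) \left(-908\right) = 297 \left(-908\right) = -269676$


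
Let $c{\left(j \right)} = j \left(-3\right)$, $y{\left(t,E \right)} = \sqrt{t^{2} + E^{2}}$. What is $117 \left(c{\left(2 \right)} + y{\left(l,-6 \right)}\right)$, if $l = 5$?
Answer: $-702 + 117 \sqrt{61} \approx 211.8$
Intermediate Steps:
$y{\left(t,E \right)} = \sqrt{E^{2} + t^{2}}$
$c{\left(j \right)} = - 3 j$
$117 \left(c{\left(2 \right)} + y{\left(l,-6 \right)}\right) = 117 \left(\left(-3\right) 2 + \sqrt{\left(-6\right)^{2} + 5^{2}}\right) = 117 \left(-6 + \sqrt{36 + 25}\right) = 117 \left(-6 + \sqrt{61}\right) = -702 + 117 \sqrt{61}$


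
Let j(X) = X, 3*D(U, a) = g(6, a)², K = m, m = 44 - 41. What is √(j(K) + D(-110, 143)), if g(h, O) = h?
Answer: √15 ≈ 3.8730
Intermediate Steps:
m = 3
K = 3
D(U, a) = 12 (D(U, a) = (⅓)*6² = (⅓)*36 = 12)
√(j(K) + D(-110, 143)) = √(3 + 12) = √15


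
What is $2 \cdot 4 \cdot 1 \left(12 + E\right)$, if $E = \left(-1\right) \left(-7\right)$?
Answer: $152$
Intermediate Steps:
$E = 7$
$2 \cdot 4 \cdot 1 \left(12 + E\right) = 2 \cdot 4 \cdot 1 \left(12 + 7\right) = 8 \cdot 1 \cdot 19 = 8 \cdot 19 = 152$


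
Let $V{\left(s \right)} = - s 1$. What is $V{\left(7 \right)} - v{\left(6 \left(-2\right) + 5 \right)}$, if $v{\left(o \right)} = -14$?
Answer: $7$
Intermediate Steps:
$V{\left(s \right)} = - s$
$V{\left(7 \right)} - v{\left(6 \left(-2\right) + 5 \right)} = \left(-1\right) 7 - -14 = -7 + 14 = 7$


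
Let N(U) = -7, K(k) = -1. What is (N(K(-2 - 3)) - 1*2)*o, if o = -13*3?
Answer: 351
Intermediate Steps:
o = -39
(N(K(-2 - 3)) - 1*2)*o = (-7 - 1*2)*(-39) = (-7 - 2)*(-39) = -9*(-39) = 351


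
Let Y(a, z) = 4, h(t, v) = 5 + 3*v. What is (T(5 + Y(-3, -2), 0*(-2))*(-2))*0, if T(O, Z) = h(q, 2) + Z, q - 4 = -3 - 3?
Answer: 0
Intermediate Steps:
q = -2 (q = 4 + (-3 - 3) = 4 - 6 = -2)
T(O, Z) = 11 + Z (T(O, Z) = (5 + 3*2) + Z = (5 + 6) + Z = 11 + Z)
(T(5 + Y(-3, -2), 0*(-2))*(-2))*0 = ((11 + 0*(-2))*(-2))*0 = ((11 + 0)*(-2))*0 = (11*(-2))*0 = -22*0 = 0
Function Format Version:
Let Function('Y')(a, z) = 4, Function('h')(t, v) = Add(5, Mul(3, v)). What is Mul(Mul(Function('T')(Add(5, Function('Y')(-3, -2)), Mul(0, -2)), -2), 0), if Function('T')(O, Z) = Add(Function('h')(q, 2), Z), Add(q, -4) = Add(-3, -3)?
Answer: 0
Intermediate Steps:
q = -2 (q = Add(4, Add(-3, -3)) = Add(4, -6) = -2)
Function('T')(O, Z) = Add(11, Z) (Function('T')(O, Z) = Add(Add(5, Mul(3, 2)), Z) = Add(Add(5, 6), Z) = Add(11, Z))
Mul(Mul(Function('T')(Add(5, Function('Y')(-3, -2)), Mul(0, -2)), -2), 0) = Mul(Mul(Add(11, Mul(0, -2)), -2), 0) = Mul(Mul(Add(11, 0), -2), 0) = Mul(Mul(11, -2), 0) = Mul(-22, 0) = 0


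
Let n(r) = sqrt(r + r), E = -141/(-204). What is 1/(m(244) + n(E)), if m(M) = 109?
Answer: 3706/403907 - sqrt(1598)/403907 ≈ 0.0090764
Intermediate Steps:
E = 47/68 (E = -141*(-1/204) = 47/68 ≈ 0.69118)
n(r) = sqrt(2)*sqrt(r) (n(r) = sqrt(2*r) = sqrt(2)*sqrt(r))
1/(m(244) + n(E)) = 1/(109 + sqrt(2)*sqrt(47/68)) = 1/(109 + sqrt(2)*(sqrt(799)/34)) = 1/(109 + sqrt(1598)/34)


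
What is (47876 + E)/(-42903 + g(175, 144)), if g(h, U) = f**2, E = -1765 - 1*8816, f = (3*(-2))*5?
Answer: -37295/42003 ≈ -0.88791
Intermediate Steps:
f = -30 (f = -6*5 = -30)
E = -10581 (E = -1765 - 8816 = -10581)
g(h, U) = 900 (g(h, U) = (-30)**2 = 900)
(47876 + E)/(-42903 + g(175, 144)) = (47876 - 10581)/(-42903 + 900) = 37295/(-42003) = 37295*(-1/42003) = -37295/42003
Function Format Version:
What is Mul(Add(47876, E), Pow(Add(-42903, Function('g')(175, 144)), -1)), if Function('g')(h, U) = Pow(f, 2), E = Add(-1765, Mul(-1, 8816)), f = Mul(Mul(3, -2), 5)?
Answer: Rational(-37295, 42003) ≈ -0.88791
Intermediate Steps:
f = -30 (f = Mul(-6, 5) = -30)
E = -10581 (E = Add(-1765, -8816) = -10581)
Function('g')(h, U) = 900 (Function('g')(h, U) = Pow(-30, 2) = 900)
Mul(Add(47876, E), Pow(Add(-42903, Function('g')(175, 144)), -1)) = Mul(Add(47876, -10581), Pow(Add(-42903, 900), -1)) = Mul(37295, Pow(-42003, -1)) = Mul(37295, Rational(-1, 42003)) = Rational(-37295, 42003)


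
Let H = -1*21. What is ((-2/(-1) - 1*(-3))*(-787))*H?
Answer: 82635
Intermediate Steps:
H = -21
((-2/(-1) - 1*(-3))*(-787))*H = ((-2/(-1) - 1*(-3))*(-787))*(-21) = ((-2*(-1) + 3)*(-787))*(-21) = ((2 + 3)*(-787))*(-21) = (5*(-787))*(-21) = -3935*(-21) = 82635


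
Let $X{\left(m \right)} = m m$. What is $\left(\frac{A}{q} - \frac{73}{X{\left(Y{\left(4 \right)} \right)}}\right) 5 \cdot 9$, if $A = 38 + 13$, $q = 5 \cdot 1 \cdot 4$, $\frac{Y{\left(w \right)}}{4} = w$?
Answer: $\frac{26091}{256} \approx 101.92$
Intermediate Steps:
$Y{\left(w \right)} = 4 w$
$q = 20$ ($q = 5 \cdot 4 = 20$)
$X{\left(m \right)} = m^{2}$
$A = 51$
$\left(\frac{A}{q} - \frac{73}{X{\left(Y{\left(4 \right)} \right)}}\right) 5 \cdot 9 = \left(\frac{51}{20} - \frac{73}{\left(4 \cdot 4\right)^{2}}\right) 5 \cdot 9 = \left(51 \cdot \frac{1}{20} - \frac{73}{16^{2}}\right) 45 = \left(\frac{51}{20} - \frac{73}{256}\right) 45 = \frac{2899}{1280} \cdot 45 = \frac{26091}{256}$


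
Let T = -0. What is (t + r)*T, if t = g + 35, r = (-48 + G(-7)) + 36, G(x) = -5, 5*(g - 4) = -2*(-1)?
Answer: 0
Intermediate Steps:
g = 22/5 (g = 4 + (-2*(-1))/5 = 4 + (⅕)*2 = 4 + ⅖ = 22/5 ≈ 4.4000)
r = -17 (r = (-48 - 5) + 36 = -53 + 36 = -17)
t = 197/5 (t = 22/5 + 35 = 197/5 ≈ 39.400)
T = 0 (T = -5*0 = 0)
(t + r)*T = (197/5 - 17)*0 = (112/5)*0 = 0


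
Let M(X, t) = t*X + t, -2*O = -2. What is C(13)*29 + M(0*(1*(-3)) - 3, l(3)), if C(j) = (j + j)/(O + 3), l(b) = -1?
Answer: 381/2 ≈ 190.50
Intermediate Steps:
O = 1 (O = -1/2*(-2) = 1)
C(j) = j/2 (C(j) = (j + j)/(1 + 3) = (2*j)/4 = (2*j)*(1/4) = j/2)
M(X, t) = t + X*t (M(X, t) = X*t + t = t + X*t)
C(13)*29 + M(0*(1*(-3)) - 3, l(3)) = ((1/2)*13)*29 - (1 + (0*(1*(-3)) - 3)) = (13/2)*29 - (1 + (0*(-3) - 3)) = 377/2 - (1 + (0 - 3)) = 377/2 - (1 - 3) = 377/2 - 1*(-2) = 377/2 + 2 = 381/2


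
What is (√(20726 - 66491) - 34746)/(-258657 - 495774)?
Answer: 11582/251477 - 3*I*√565/251477 ≈ 0.046056 - 0.00028356*I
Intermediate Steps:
(√(20726 - 66491) - 34746)/(-258657 - 495774) = (√(-45765) - 34746)/(-754431) = (9*I*√565 - 34746)*(-1/754431) = (-34746 + 9*I*√565)*(-1/754431) = 11582/251477 - 3*I*√565/251477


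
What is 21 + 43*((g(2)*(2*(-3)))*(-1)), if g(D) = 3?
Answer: 795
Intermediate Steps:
21 + 43*((g(2)*(2*(-3)))*(-1)) = 21 + 43*((3*(2*(-3)))*(-1)) = 21 + 43*((3*(-6))*(-1)) = 21 + 43*(-18*(-1)) = 21 + 43*18 = 21 + 774 = 795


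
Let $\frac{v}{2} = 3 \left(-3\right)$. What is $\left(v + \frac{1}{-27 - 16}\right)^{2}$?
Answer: $\frac{600625}{1849} \approx 324.84$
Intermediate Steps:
$v = -18$ ($v = 2 \cdot 3 \left(-3\right) = 2 \left(-9\right) = -18$)
$\left(v + \frac{1}{-27 - 16}\right)^{2} = \left(-18 + \frac{1}{-27 - 16}\right)^{2} = \left(-18 + \frac{1}{-43}\right)^{2} = \left(-18 - \frac{1}{43}\right)^{2} = \left(- \frac{775}{43}\right)^{2} = \frac{600625}{1849}$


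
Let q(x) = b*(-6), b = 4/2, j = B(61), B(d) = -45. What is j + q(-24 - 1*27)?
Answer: -57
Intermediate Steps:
j = -45
b = 2 (b = 4*(½) = 2)
q(x) = -12 (q(x) = 2*(-6) = -12)
j + q(-24 - 1*27) = -45 - 12 = -57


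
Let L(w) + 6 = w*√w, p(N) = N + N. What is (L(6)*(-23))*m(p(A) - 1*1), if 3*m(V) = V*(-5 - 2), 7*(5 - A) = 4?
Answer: -2530 + 2530*√6 ≈ 3667.2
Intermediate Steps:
A = 31/7 (A = 5 - ⅐*4 = 5 - 4/7 = 31/7 ≈ 4.4286)
p(N) = 2*N
L(w) = -6 + w^(3/2) (L(w) = -6 + w*√w = -6 + w^(3/2))
m(V) = -7*V/3 (m(V) = (V*(-5 - 2))/3 = (V*(-7))/3 = (-7*V)/3 = -7*V/3)
(L(6)*(-23))*m(p(A) - 1*1) = ((-6 + 6^(3/2))*(-23))*(-7*(2*(31/7) - 1*1)/3) = ((-6 + 6*√6)*(-23))*(-7*(62/7 - 1)/3) = (138 - 138*√6)*(-7/3*55/7) = (138 - 138*√6)*(-55/3) = -2530 + 2530*√6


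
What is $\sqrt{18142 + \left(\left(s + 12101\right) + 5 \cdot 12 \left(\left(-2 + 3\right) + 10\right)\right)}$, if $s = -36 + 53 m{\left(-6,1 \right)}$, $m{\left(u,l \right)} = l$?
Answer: $2 \sqrt{7730} \approx 175.84$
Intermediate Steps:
$s = 17$ ($s = -36 + 53 \cdot 1 = -36 + 53 = 17$)
$\sqrt{18142 + \left(\left(s + 12101\right) + 5 \cdot 12 \left(\left(-2 + 3\right) + 10\right)\right)} = \sqrt{18142 + \left(\left(17 + 12101\right) + 5 \cdot 12 \left(\left(-2 + 3\right) + 10\right)\right)} = \sqrt{18142 + \left(12118 + 60 \left(1 + 10\right)\right)} = \sqrt{18142 + \left(12118 + 60 \cdot 11\right)} = \sqrt{18142 + \left(12118 + 660\right)} = \sqrt{18142 + 12778} = \sqrt{30920} = 2 \sqrt{7730}$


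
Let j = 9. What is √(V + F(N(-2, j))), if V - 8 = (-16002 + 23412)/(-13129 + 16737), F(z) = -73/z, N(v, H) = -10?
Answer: √352977405/4510 ≈ 4.1658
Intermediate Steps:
V = 18137/1804 (V = 8 + (-16002 + 23412)/(-13129 + 16737) = 8 + 7410/3608 = 8 + 7410*(1/3608) = 8 + 3705/1804 = 18137/1804 ≈ 10.054)
√(V + F(N(-2, j))) = √(18137/1804 - 73/(-10)) = √(18137/1804 - 73*(-⅒)) = √(18137/1804 + 73/10) = √(156531/9020) = √352977405/4510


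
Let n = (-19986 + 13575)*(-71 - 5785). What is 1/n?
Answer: 1/37542816 ≈ 2.6636e-8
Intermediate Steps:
n = 37542816 (n = -6411*(-5856) = 37542816)
1/n = 1/37542816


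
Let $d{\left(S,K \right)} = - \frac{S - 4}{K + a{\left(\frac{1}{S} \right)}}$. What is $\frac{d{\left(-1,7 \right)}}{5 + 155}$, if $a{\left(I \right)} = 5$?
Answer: $\frac{1}{384} \approx 0.0026042$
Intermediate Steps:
$d{\left(S,K \right)} = - \frac{-4 + S}{5 + K}$ ($d{\left(S,K \right)} = - \frac{S - 4}{K + 5} = - \frac{-4 + S}{5 + K}$)
$\frac{d{\left(-1,7 \right)}}{5 + 155} = \frac{\frac{1}{5 + 7} \left(4 - -1\right)}{5 + 155} = \frac{\frac{1}{12} \left(4 + 1\right)}{160} = \frac{1}{12} \cdot 5 \cdot \frac{1}{160} = \frac{5}{12} \cdot \frac{1}{160} = \frac{1}{384}$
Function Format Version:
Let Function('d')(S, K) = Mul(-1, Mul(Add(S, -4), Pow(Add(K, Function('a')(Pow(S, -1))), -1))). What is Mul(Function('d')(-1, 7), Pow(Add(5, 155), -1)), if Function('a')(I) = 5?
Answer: Rational(1, 384) ≈ 0.0026042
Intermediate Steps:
Function('d')(S, K) = Mul(-1, Pow(Add(5, K), -1), Add(-4, S)) (Function('d')(S, K) = Mul(-1, Mul(Add(S, -4), Pow(Add(K, 5), -1))) = Mul(-1, Mul(Add(-4, S), Pow(Add(5, K), -1))) = Mul(-1, Mul(Pow(Add(5, K), -1), Add(-4, S))) = Mul(-1, Pow(Add(5, K), -1), Add(-4, S)))
Mul(Function('d')(-1, 7), Pow(Add(5, 155), -1)) = Mul(Mul(Pow(Add(5, 7), -1), Add(4, Mul(-1, -1))), Pow(Add(5, 155), -1)) = Mul(Mul(Pow(12, -1), Add(4, 1)), Pow(160, -1)) = Mul(Mul(Rational(1, 12), 5), Rational(1, 160)) = Mul(Rational(5, 12), Rational(1, 160)) = Rational(1, 384)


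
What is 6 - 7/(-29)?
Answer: 181/29 ≈ 6.2414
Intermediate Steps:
6 - 7/(-29) = 6 - 1/29*(-7) = 6 + 7/29 = 181/29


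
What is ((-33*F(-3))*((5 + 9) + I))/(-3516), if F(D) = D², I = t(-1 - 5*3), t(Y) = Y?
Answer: -99/586 ≈ -0.16894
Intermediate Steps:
I = -16 (I = -1 - 5*3 = -1 - 15 = -16)
((-33*F(-3))*((5 + 9) + I))/(-3516) = ((-33*(-3)²)*((5 + 9) - 16))/(-3516) = ((-33*9)*(14 - 16))*(-1/3516) = -297*(-2)*(-1/3516) = 594*(-1/3516) = -99/586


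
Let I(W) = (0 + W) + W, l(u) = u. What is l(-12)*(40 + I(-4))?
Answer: -384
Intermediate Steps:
I(W) = 2*W (I(W) = W + W = 2*W)
l(-12)*(40 + I(-4)) = -12*(40 + 2*(-4)) = -12*(40 - 8) = -12*32 = -384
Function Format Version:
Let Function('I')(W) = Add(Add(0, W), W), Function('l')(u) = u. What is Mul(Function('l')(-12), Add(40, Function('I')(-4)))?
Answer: -384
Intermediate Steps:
Function('I')(W) = Mul(2, W) (Function('I')(W) = Add(W, W) = Mul(2, W))
Mul(Function('l')(-12), Add(40, Function('I')(-4))) = Mul(-12, Add(40, Mul(2, -4))) = Mul(-12, Add(40, -8)) = Mul(-12, 32) = -384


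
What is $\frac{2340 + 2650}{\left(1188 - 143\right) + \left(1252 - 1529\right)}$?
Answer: $\frac{2495}{384} \approx 6.4974$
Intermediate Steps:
$\frac{2340 + 2650}{\left(1188 - 143\right) + \left(1252 - 1529\right)} = \frac{4990}{1045 + \left(1252 - 1529\right)} = \frac{4990}{1045 - 277} = \frac{4990}{768} = 4990 \cdot \frac{1}{768} = \frac{2495}{384}$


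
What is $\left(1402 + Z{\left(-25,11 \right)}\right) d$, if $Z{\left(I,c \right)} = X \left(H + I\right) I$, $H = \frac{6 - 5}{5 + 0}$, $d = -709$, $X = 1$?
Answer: $-1433598$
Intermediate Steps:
$H = \frac{1}{5}$ ($H = 1 \cdot \frac{1}{5} = \frac{1}{5} \approx 0.2$)
$Z{\left(I,c \right)} = I \left(\frac{1}{5} + I\right)$ ($Z{\left(I,c \right)} = 1 \left(\frac{1}{5} + I\right) I = \left(\frac{1}{5} + I\right) I = I \left(\frac{1}{5} + I\right)$)
$\left(1402 + Z{\left(-25,11 \right)}\right) d = \left(1402 - 25 \left(\frac{1}{5} - 25\right)\right) \left(-709\right) = \left(1402 - -620\right) \left(-709\right) = \left(1402 + 620\right) \left(-709\right) = 2022 \left(-709\right) = -1433598$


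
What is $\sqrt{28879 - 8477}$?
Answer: $101 \sqrt{2} \approx 142.84$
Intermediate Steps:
$\sqrt{28879 - 8477} = \sqrt{20402} = 101 \sqrt{2}$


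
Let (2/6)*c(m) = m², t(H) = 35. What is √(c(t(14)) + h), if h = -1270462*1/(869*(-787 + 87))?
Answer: √13606289927846/60830 ≈ 60.639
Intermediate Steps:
h = 635231/304150 (h = -1270462/(869*(-700)) = -1270462/(-608300) = -1270462*(-1/608300) = 635231/304150 ≈ 2.0885)
c(m) = 3*m²
√(c(t(14)) + h) = √(3*35² + 635231/304150) = √(3*1225 + 635231/304150) = √(3675 + 635231/304150) = √(1118386481/304150) = √13606289927846/60830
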